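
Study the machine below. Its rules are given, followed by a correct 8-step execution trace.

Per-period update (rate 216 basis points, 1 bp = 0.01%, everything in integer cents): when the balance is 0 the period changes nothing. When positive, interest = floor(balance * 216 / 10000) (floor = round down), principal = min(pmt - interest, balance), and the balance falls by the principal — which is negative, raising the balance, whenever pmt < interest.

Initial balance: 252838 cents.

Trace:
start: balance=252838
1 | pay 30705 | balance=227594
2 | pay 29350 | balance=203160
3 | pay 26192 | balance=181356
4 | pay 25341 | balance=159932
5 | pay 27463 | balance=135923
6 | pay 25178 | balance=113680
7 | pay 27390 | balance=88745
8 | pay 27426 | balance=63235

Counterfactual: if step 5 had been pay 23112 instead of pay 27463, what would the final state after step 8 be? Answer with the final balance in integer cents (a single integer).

67874

(re-executing from step 5 with the substitution; state before step 5: balance=159932)
5 | pay 23112 | balance=140274
6 | pay 25178 | balance=118125
7 | pay 27390 | balance=93286
8 | pay 27426 | balance=67874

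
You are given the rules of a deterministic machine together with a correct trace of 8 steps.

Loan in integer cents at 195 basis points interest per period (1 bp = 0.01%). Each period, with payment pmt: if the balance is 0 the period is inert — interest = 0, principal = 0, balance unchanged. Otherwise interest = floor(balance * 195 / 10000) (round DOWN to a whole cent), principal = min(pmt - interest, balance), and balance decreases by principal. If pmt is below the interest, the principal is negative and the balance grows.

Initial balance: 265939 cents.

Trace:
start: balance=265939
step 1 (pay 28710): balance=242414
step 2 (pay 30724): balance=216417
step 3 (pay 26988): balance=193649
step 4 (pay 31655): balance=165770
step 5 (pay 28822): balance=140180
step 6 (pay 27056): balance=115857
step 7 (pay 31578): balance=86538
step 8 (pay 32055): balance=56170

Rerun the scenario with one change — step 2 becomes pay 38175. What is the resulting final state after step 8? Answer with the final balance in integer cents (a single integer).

47803

(re-executing from step 2 with the substitution; state before step 2: balance=242414)
step 2 (pay 38175): balance=208966
step 3 (pay 26988): balance=186052
step 4 (pay 31655): balance=158025
step 5 (pay 28822): balance=132284
step 6 (pay 27056): balance=107807
step 7 (pay 31578): balance=78331
step 8 (pay 32055): balance=47803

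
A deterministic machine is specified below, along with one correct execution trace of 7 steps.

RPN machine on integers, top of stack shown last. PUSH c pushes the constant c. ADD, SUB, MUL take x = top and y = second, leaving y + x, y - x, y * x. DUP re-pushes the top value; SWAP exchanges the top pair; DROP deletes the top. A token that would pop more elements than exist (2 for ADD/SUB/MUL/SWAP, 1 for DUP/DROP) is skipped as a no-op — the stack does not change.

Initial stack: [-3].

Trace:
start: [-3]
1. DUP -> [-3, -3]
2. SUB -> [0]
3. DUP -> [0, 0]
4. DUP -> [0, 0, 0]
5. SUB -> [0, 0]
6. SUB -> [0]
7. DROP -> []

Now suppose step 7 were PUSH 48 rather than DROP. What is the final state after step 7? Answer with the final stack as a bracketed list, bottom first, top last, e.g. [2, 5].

(re-executing from step 7 with the substitution; state before step 7: [0])
7. PUSH 48 -> [0, 48]

[0, 48]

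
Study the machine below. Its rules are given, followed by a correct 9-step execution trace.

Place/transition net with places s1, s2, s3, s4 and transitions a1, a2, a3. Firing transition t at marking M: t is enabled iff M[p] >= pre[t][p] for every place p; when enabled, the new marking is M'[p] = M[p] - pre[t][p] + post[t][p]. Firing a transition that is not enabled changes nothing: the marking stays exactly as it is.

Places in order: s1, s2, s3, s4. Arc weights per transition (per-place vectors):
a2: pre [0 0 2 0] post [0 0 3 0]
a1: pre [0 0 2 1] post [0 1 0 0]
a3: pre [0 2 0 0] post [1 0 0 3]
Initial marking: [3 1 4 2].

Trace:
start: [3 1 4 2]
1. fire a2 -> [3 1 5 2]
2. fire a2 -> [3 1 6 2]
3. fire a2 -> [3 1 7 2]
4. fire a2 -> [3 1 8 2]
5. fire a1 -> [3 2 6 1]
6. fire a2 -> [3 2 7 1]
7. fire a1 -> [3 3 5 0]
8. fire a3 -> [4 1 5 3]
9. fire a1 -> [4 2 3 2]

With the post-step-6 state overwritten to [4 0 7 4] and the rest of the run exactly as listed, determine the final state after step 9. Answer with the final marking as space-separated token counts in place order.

state after step 6 := [4 0 7 4]
7. fire a1 -> [4 1 5 3]
8. fire a3 -> [4 1 5 3]
9. fire a1 -> [4 2 3 2]

4 2 3 2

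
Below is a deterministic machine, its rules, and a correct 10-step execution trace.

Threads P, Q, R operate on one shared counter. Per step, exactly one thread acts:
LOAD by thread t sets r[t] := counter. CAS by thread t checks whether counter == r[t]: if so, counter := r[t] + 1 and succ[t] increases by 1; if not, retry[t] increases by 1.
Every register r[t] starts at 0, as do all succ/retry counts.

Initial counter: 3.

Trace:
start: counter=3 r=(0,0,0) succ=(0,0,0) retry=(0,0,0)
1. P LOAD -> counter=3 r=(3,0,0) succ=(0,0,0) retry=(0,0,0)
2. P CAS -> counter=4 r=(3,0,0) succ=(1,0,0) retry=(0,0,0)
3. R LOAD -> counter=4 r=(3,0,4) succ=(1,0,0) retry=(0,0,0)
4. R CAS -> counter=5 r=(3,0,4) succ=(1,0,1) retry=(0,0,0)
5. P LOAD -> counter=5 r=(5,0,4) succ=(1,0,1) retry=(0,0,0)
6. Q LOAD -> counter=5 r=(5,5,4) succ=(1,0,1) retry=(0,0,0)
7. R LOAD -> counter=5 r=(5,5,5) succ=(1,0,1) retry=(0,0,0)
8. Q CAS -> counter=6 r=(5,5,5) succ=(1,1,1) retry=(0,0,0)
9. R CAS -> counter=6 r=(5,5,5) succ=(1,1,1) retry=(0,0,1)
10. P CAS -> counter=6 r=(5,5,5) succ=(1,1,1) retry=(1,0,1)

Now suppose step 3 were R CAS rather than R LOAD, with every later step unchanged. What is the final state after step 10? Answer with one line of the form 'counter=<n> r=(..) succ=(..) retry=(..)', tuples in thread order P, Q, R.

counter=5 r=(4,4,4) succ=(1,1,0) retry=(1,0,3)

(re-executing from step 3 with the substitution; state before step 3: counter=4 r=(3,0,0) succ=(1,0,0) retry=(0,0,0))
3. R CAS -> counter=4 r=(3,0,0) succ=(1,0,0) retry=(0,0,1)
4. R CAS -> counter=4 r=(3,0,0) succ=(1,0,0) retry=(0,0,2)
5. P LOAD -> counter=4 r=(4,0,0) succ=(1,0,0) retry=(0,0,2)
6. Q LOAD -> counter=4 r=(4,4,0) succ=(1,0,0) retry=(0,0,2)
7. R LOAD -> counter=4 r=(4,4,4) succ=(1,0,0) retry=(0,0,2)
8. Q CAS -> counter=5 r=(4,4,4) succ=(1,1,0) retry=(0,0,2)
9. R CAS -> counter=5 r=(4,4,4) succ=(1,1,0) retry=(0,0,3)
10. P CAS -> counter=5 r=(4,4,4) succ=(1,1,0) retry=(1,0,3)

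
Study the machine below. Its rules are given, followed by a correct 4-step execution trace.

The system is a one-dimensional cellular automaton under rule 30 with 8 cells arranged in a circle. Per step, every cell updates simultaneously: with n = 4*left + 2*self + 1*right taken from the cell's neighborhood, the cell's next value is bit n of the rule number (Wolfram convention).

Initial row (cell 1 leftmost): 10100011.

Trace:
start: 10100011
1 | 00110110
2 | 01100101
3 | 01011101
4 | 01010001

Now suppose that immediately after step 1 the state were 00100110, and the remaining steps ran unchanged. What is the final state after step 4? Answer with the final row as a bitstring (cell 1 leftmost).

01100011

state after step 1 := 00100110
2 | 01111101
3 | 01000001
4 | 01100011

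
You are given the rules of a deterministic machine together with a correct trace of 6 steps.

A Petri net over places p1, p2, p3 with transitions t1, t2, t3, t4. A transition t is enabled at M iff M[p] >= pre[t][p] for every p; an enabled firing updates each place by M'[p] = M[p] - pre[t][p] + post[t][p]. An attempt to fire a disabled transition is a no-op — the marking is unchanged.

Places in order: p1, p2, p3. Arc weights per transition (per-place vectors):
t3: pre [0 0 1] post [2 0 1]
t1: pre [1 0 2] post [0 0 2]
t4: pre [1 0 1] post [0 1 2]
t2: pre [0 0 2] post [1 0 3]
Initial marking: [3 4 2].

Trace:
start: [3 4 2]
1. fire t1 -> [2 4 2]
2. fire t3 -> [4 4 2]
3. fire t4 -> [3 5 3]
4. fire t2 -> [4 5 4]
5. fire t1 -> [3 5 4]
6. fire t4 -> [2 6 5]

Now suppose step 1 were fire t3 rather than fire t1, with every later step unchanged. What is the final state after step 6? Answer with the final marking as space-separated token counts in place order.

5 6 5

(re-executing from step 1 with the substitution; state before step 1: [3 4 2])
1. fire t3 -> [5 4 2]
2. fire t3 -> [7 4 2]
3. fire t4 -> [6 5 3]
4. fire t2 -> [7 5 4]
5. fire t1 -> [6 5 4]
6. fire t4 -> [5 6 5]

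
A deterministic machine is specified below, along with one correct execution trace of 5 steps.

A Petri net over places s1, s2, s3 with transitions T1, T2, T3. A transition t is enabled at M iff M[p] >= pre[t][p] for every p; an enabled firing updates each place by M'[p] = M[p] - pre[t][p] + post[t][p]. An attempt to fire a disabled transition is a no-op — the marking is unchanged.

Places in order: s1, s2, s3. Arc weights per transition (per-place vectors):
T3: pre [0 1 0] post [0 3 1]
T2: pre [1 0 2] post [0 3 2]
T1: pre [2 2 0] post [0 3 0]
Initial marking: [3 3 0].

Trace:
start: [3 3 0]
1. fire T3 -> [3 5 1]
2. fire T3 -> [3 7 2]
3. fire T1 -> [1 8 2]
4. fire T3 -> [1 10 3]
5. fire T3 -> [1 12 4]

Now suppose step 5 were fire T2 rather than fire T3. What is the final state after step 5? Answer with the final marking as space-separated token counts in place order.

(re-executing from step 5 with the substitution; state before step 5: [1 10 3])
5. fire T2 -> [0 13 3]

0 13 3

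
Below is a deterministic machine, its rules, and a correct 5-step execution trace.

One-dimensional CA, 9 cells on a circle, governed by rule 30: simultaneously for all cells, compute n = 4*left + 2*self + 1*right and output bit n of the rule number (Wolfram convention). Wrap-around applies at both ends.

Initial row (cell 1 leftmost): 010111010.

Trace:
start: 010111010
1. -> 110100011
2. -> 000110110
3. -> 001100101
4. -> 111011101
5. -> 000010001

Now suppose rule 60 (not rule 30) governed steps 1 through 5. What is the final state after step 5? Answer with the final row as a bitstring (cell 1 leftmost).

000001001

(re-executing steps 1..5 under rule 60; state before step 1: 010111010)
1. -> 011100111
2. -> 110010100
3. -> 101011110
4. -> 111110001
5. -> 000001001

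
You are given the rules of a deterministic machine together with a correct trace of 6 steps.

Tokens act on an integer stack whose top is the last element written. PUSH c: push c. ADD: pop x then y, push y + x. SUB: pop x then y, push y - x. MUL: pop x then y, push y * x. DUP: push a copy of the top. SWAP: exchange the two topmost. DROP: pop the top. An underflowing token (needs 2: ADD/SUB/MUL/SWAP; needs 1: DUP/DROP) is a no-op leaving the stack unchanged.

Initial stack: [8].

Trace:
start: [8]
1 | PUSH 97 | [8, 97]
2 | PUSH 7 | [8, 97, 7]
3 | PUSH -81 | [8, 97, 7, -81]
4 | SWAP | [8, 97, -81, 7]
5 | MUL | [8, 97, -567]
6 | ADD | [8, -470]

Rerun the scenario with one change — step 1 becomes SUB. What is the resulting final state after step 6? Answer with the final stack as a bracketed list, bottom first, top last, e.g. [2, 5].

(re-executing from step 1 with the substitution; state before step 1: [8])
1 | SUB | [8]
2 | PUSH 7 | [8, 7]
3 | PUSH -81 | [8, 7, -81]
4 | SWAP | [8, -81, 7]
5 | MUL | [8, -567]
6 | ADD | [-559]

[-559]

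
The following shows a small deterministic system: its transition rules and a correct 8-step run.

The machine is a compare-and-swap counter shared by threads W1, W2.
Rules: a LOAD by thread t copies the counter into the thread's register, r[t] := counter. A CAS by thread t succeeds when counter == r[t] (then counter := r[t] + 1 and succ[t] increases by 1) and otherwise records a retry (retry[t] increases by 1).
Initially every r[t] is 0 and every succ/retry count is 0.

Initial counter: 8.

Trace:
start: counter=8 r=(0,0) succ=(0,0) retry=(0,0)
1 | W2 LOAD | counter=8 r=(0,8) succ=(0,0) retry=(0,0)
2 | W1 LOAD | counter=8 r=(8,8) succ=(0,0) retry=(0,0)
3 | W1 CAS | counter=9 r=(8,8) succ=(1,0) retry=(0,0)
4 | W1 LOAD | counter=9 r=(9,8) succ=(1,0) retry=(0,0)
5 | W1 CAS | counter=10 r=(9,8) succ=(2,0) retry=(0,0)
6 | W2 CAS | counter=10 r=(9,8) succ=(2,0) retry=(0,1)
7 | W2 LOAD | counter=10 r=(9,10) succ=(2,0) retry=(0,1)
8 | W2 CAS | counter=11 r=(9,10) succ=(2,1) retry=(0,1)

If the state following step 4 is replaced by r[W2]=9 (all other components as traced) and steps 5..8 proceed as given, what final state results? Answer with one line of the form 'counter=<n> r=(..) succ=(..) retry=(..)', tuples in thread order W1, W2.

state after step 4 := counter=9 r=(9,9) succ=(1,0) retry=(0,0)
5 | W1 CAS | counter=10 r=(9,9) succ=(2,0) retry=(0,0)
6 | W2 CAS | counter=10 r=(9,9) succ=(2,0) retry=(0,1)
7 | W2 LOAD | counter=10 r=(9,10) succ=(2,0) retry=(0,1)
8 | W2 CAS | counter=11 r=(9,10) succ=(2,1) retry=(0,1)

counter=11 r=(9,10) succ=(2,1) retry=(0,1)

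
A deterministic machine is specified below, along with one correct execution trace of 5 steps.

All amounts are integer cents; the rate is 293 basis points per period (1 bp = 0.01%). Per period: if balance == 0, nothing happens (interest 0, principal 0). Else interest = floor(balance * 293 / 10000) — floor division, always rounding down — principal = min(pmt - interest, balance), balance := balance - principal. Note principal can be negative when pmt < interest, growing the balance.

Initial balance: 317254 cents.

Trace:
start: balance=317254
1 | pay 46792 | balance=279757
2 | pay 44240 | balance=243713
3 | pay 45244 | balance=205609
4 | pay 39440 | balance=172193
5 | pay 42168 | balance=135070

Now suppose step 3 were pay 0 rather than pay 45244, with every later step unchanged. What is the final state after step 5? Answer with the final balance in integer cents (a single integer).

183003

(re-executing from step 3 with the substitution; state before step 3: balance=243713)
3 | pay 0 | balance=250853
4 | pay 39440 | balance=218762
5 | pay 42168 | balance=183003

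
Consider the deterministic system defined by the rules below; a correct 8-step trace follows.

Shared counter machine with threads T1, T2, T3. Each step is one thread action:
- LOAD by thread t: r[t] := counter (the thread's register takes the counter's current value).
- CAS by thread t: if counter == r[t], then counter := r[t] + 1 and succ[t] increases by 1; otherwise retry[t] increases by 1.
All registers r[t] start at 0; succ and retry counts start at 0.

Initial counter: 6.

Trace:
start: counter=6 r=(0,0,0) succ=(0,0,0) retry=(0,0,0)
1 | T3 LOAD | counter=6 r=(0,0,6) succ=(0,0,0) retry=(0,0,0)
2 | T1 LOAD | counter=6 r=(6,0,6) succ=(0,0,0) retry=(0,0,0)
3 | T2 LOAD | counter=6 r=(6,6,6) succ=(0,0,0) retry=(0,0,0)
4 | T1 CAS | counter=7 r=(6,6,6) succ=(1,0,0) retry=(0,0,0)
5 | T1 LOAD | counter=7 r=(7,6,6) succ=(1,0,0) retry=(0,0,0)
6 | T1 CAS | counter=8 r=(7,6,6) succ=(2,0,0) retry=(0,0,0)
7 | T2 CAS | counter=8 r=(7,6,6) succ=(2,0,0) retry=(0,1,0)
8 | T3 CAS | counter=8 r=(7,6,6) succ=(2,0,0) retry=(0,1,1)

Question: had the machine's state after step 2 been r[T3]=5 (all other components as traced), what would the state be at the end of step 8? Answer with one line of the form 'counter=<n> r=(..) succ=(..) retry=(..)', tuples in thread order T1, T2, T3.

state after step 2 := counter=6 r=(6,0,5) succ=(0,0,0) retry=(0,0,0)
3 | T2 LOAD | counter=6 r=(6,6,5) succ=(0,0,0) retry=(0,0,0)
4 | T1 CAS | counter=7 r=(6,6,5) succ=(1,0,0) retry=(0,0,0)
5 | T1 LOAD | counter=7 r=(7,6,5) succ=(1,0,0) retry=(0,0,0)
6 | T1 CAS | counter=8 r=(7,6,5) succ=(2,0,0) retry=(0,0,0)
7 | T2 CAS | counter=8 r=(7,6,5) succ=(2,0,0) retry=(0,1,0)
8 | T3 CAS | counter=8 r=(7,6,5) succ=(2,0,0) retry=(0,1,1)

counter=8 r=(7,6,5) succ=(2,0,0) retry=(0,1,1)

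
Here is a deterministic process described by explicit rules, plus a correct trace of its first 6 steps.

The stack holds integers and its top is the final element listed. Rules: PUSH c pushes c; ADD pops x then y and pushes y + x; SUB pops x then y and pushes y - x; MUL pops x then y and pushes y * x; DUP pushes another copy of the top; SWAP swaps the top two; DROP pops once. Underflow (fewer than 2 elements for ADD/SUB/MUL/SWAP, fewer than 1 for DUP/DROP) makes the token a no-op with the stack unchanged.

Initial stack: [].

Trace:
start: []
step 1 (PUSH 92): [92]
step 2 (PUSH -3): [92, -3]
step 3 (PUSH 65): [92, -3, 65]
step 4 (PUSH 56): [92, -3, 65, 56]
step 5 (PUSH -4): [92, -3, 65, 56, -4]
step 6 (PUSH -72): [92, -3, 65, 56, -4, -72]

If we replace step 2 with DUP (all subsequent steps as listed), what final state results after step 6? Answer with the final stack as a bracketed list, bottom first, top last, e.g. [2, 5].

(re-executing from step 2 with the substitution; state before step 2: [92])
step 2 (DUP): [92, 92]
step 3 (PUSH 65): [92, 92, 65]
step 4 (PUSH 56): [92, 92, 65, 56]
step 5 (PUSH -4): [92, 92, 65, 56, -4]
step 6 (PUSH -72): [92, 92, 65, 56, -4, -72]

[92, 92, 65, 56, -4, -72]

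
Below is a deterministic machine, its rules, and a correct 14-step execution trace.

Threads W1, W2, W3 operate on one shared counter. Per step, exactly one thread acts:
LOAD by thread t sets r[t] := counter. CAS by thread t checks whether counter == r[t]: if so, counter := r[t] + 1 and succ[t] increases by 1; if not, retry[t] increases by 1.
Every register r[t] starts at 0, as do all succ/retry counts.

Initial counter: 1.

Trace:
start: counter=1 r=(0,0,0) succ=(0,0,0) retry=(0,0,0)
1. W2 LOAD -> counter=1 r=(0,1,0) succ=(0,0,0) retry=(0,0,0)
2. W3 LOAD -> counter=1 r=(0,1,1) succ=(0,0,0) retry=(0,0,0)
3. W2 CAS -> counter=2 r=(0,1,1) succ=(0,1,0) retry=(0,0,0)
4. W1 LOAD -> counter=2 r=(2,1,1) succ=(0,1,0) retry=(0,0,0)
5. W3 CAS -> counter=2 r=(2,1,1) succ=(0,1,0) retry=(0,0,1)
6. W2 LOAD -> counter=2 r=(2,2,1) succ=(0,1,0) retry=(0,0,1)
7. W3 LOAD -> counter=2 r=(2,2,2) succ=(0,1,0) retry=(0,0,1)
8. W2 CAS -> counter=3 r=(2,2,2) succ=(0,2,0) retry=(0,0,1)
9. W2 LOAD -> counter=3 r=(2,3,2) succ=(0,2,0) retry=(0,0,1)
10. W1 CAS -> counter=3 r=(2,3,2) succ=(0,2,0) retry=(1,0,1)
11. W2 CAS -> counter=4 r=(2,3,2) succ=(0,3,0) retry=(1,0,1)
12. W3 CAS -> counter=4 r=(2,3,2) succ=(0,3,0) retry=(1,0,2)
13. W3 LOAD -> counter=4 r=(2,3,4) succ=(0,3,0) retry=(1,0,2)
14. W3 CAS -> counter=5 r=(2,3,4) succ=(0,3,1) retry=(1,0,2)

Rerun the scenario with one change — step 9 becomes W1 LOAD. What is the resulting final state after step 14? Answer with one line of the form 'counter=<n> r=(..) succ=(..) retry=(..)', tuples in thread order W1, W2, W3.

(re-executing from step 9 with the substitution; state before step 9: counter=3 r=(2,2,2) succ=(0,2,0) retry=(0,0,1))
9. W1 LOAD -> counter=3 r=(3,2,2) succ=(0,2,0) retry=(0,0,1)
10. W1 CAS -> counter=4 r=(3,2,2) succ=(1,2,0) retry=(0,0,1)
11. W2 CAS -> counter=4 r=(3,2,2) succ=(1,2,0) retry=(0,1,1)
12. W3 CAS -> counter=4 r=(3,2,2) succ=(1,2,0) retry=(0,1,2)
13. W3 LOAD -> counter=4 r=(3,2,4) succ=(1,2,0) retry=(0,1,2)
14. W3 CAS -> counter=5 r=(3,2,4) succ=(1,2,1) retry=(0,1,2)

counter=5 r=(3,2,4) succ=(1,2,1) retry=(0,1,2)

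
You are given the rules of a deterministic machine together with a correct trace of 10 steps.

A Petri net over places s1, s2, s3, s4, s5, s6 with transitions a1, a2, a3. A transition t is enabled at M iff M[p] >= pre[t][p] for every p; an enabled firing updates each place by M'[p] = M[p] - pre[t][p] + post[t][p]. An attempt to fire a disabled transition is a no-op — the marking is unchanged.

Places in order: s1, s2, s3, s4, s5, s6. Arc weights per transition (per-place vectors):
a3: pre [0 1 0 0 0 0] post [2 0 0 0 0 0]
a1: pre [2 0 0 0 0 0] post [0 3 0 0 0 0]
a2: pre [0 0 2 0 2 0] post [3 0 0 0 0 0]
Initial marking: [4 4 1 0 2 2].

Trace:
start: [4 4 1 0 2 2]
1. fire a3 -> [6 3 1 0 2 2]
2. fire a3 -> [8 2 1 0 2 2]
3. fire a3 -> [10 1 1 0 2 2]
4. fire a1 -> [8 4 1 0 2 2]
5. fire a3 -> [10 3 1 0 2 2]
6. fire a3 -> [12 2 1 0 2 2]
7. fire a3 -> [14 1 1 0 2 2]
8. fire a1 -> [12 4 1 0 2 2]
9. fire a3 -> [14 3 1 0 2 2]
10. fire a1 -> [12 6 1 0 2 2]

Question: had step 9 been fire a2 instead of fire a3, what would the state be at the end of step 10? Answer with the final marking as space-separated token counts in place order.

10 7 1 0 2 2

(re-executing from step 9 with the substitution; state before step 9: [12 4 1 0 2 2])
9. fire a2 -> [12 4 1 0 2 2]
10. fire a1 -> [10 7 1 0 2 2]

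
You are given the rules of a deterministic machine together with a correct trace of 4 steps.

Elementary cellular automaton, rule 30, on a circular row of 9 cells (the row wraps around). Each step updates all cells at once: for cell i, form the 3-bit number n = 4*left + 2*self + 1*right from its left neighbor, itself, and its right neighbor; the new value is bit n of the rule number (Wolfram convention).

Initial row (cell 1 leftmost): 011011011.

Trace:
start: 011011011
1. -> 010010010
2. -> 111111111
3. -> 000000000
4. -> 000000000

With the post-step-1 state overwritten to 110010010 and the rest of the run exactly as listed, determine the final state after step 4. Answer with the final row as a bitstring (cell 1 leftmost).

state after step 1 := 110010010
2. -> 101111110
3. -> 101000000
4. -> 101100001

101100001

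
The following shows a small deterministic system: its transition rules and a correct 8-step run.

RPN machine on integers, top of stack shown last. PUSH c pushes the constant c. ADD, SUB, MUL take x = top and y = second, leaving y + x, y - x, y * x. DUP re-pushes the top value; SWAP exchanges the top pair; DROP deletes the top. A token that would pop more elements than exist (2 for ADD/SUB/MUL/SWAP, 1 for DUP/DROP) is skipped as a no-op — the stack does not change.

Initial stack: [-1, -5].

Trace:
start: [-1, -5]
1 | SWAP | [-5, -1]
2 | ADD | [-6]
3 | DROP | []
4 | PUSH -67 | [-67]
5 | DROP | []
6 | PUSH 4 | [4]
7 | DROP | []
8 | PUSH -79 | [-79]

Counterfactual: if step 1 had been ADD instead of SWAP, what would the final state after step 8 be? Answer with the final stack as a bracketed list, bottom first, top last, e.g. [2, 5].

[-79]

(re-executing from step 1 with the substitution; state before step 1: [-1, -5])
1 | ADD | [-6]
2 | ADD | [-6]
3 | DROP | []
4 | PUSH -67 | [-67]
5 | DROP | []
6 | PUSH 4 | [4]
7 | DROP | []
8 | PUSH -79 | [-79]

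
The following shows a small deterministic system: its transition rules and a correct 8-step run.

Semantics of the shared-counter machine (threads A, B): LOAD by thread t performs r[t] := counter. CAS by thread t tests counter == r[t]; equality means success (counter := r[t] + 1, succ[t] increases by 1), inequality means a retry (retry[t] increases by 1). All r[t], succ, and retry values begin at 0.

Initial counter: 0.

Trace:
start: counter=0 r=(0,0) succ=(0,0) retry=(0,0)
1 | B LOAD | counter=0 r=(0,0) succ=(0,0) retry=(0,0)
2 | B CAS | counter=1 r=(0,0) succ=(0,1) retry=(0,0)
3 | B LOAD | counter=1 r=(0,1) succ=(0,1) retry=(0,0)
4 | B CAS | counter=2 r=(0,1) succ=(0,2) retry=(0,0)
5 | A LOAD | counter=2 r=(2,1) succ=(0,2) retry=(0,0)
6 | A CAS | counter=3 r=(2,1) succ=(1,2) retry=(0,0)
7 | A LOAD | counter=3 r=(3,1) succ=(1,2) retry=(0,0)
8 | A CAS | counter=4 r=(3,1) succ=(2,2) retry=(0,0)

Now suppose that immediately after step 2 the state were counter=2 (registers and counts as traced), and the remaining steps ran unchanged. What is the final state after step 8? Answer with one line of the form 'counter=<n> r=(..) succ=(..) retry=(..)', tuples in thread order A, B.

state after step 2 := counter=2 r=(0,0) succ=(0,1) retry=(0,0)
3 | B LOAD | counter=2 r=(0,2) succ=(0,1) retry=(0,0)
4 | B CAS | counter=3 r=(0,2) succ=(0,2) retry=(0,0)
5 | A LOAD | counter=3 r=(3,2) succ=(0,2) retry=(0,0)
6 | A CAS | counter=4 r=(3,2) succ=(1,2) retry=(0,0)
7 | A LOAD | counter=4 r=(4,2) succ=(1,2) retry=(0,0)
8 | A CAS | counter=5 r=(4,2) succ=(2,2) retry=(0,0)

counter=5 r=(4,2) succ=(2,2) retry=(0,0)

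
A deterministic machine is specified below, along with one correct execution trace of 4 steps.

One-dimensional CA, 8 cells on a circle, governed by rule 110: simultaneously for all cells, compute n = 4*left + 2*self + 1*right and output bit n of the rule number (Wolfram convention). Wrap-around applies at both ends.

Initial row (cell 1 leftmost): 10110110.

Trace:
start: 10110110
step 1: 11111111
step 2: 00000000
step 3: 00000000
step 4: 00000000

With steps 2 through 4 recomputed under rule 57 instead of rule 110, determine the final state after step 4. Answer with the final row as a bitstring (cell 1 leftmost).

(re-executing steps 2..4 under rule 57; state before step 2: 11111111)
step 2: 00000000
step 3: 11111111
step 4: 00000000

00000000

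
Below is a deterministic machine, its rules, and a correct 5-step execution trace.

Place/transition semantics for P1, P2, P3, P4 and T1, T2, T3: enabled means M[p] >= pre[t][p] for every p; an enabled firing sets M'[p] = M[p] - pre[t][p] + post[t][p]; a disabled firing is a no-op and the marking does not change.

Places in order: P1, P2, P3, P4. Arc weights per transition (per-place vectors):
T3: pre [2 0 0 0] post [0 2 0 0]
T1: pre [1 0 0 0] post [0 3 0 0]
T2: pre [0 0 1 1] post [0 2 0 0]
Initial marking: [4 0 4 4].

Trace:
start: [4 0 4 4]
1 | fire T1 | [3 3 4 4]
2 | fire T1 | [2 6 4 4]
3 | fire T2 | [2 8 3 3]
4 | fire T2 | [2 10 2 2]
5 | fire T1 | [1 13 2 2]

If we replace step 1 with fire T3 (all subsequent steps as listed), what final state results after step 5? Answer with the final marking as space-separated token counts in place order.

0 12 2 2

(re-executing from step 1 with the substitution; state before step 1: [4 0 4 4])
1 | fire T3 | [2 2 4 4]
2 | fire T1 | [1 5 4 4]
3 | fire T2 | [1 7 3 3]
4 | fire T2 | [1 9 2 2]
5 | fire T1 | [0 12 2 2]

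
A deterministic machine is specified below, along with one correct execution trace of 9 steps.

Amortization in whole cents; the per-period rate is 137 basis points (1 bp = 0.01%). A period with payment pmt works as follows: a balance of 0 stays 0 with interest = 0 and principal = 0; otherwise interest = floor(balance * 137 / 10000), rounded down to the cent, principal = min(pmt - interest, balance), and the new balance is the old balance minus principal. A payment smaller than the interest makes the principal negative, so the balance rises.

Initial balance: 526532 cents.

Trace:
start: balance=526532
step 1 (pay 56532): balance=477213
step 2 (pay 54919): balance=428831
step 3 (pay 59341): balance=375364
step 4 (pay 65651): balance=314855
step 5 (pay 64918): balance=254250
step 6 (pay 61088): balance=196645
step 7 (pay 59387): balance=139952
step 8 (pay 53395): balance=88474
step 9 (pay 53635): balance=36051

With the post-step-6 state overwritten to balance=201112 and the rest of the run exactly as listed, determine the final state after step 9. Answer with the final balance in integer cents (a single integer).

state after step 6 := balance=201112
step 7 (pay 59387): balance=144480
step 8 (pay 53395): balance=93064
step 9 (pay 53635): balance=40703

40703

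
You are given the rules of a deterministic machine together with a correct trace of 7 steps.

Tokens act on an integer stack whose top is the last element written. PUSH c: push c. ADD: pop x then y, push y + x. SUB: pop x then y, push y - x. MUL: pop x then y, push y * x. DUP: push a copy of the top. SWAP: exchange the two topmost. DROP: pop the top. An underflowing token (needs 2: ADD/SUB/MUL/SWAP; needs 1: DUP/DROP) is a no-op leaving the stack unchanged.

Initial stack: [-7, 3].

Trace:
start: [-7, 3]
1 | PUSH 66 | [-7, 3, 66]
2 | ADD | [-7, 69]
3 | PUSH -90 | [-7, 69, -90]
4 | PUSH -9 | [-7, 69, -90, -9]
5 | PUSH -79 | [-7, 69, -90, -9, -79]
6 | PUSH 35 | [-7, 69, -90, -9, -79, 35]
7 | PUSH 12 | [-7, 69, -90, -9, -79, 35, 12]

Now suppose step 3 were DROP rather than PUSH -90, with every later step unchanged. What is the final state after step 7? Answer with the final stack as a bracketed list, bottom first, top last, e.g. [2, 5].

(re-executing from step 3 with the substitution; state before step 3: [-7, 69])
3 | DROP | [-7]
4 | PUSH -9 | [-7, -9]
5 | PUSH -79 | [-7, -9, -79]
6 | PUSH 35 | [-7, -9, -79, 35]
7 | PUSH 12 | [-7, -9, -79, 35, 12]

[-7, -9, -79, 35, 12]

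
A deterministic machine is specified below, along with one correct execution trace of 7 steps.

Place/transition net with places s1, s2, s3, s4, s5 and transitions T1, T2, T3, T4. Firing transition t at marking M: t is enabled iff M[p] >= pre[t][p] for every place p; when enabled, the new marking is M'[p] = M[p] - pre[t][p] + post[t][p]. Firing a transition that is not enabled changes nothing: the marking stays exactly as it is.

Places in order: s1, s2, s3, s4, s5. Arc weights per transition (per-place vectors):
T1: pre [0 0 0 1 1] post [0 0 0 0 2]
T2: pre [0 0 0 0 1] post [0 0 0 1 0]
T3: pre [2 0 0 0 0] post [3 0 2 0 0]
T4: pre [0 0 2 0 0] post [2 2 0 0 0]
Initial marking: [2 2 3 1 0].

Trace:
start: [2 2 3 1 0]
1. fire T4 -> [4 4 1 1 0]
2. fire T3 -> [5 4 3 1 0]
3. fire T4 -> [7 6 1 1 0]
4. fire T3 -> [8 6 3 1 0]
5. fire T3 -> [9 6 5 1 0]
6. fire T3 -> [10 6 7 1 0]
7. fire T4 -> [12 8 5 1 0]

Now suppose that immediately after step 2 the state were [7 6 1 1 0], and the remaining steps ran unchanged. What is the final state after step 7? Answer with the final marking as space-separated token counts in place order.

12 8 5 1 0

state after step 2 := [7 6 1 1 0]
3. fire T4 -> [7 6 1 1 0]
4. fire T3 -> [8 6 3 1 0]
5. fire T3 -> [9 6 5 1 0]
6. fire T3 -> [10 6 7 1 0]
7. fire T4 -> [12 8 5 1 0]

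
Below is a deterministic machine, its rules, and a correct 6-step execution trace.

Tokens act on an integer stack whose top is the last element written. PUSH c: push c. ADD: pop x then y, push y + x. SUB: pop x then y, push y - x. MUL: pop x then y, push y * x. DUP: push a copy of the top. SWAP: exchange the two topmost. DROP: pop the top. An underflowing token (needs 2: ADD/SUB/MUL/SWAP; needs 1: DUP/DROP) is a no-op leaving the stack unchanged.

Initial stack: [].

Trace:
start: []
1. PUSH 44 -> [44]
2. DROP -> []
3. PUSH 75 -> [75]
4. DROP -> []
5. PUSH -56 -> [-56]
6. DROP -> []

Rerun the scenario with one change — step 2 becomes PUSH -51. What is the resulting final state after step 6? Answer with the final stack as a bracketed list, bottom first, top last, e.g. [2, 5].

[44, -51]

(re-executing from step 2 with the substitution; state before step 2: [44])
2. PUSH -51 -> [44, -51]
3. PUSH 75 -> [44, -51, 75]
4. DROP -> [44, -51]
5. PUSH -56 -> [44, -51, -56]
6. DROP -> [44, -51]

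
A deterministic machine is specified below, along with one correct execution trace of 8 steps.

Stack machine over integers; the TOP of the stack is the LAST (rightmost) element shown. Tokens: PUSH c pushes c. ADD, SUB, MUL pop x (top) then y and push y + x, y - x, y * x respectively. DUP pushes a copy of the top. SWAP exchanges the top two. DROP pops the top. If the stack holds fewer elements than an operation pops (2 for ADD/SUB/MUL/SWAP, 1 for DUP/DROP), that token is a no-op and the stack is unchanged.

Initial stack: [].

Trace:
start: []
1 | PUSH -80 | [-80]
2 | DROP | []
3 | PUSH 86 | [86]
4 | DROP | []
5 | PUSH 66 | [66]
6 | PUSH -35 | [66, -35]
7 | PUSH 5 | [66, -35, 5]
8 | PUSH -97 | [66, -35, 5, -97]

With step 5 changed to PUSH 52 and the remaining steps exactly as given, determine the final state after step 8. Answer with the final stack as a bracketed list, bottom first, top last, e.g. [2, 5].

[52, -35, 5, -97]

(re-executing from step 5 with the substitution; state before step 5: [])
5 | PUSH 52 | [52]
6 | PUSH -35 | [52, -35]
7 | PUSH 5 | [52, -35, 5]
8 | PUSH -97 | [52, -35, 5, -97]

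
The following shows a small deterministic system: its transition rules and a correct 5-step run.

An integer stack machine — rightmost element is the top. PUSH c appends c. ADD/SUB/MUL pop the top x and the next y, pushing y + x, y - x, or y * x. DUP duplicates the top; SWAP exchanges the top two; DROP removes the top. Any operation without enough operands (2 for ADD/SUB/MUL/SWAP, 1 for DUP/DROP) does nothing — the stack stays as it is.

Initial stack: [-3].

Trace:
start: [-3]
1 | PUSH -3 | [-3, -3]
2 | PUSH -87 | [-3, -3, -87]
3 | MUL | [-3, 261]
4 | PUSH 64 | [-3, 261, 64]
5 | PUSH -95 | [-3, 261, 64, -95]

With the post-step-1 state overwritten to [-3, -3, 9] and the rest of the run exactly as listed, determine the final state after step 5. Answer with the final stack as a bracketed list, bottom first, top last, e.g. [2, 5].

state after step 1 := [-3, -3, 9]
2 | PUSH -87 | [-3, -3, 9, -87]
3 | MUL | [-3, -3, -783]
4 | PUSH 64 | [-3, -3, -783, 64]
5 | PUSH -95 | [-3, -3, -783, 64, -95]

[-3, -3, -783, 64, -95]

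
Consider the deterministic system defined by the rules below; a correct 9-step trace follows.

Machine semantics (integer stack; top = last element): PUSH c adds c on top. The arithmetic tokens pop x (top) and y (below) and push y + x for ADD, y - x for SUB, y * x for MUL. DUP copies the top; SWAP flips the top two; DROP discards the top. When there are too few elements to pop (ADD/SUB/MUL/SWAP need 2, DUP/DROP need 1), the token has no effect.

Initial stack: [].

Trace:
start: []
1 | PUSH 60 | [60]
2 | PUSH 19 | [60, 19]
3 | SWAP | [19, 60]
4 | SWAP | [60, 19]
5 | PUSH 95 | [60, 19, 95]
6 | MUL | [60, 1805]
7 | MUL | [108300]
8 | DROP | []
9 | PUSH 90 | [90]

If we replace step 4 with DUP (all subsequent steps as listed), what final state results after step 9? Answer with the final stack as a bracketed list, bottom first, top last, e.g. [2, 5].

(re-executing from step 4 with the substitution; state before step 4: [19, 60])
4 | DUP | [19, 60, 60]
5 | PUSH 95 | [19, 60, 60, 95]
6 | MUL | [19, 60, 5700]
7 | MUL | [19, 342000]
8 | DROP | [19]
9 | PUSH 90 | [19, 90]

[19, 90]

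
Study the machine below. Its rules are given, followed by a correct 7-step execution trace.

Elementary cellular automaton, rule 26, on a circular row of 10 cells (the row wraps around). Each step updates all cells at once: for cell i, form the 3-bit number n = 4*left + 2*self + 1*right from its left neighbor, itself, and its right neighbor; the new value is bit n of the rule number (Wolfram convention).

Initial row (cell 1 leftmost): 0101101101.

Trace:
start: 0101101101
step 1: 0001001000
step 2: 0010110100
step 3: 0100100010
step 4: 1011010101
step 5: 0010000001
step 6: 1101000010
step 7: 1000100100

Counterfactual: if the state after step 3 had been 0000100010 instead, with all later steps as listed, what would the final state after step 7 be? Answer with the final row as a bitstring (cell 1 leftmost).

1010100010

state after step 3 := 0000100010
step 4: 0001010101
step 5: 1010000000
step 6: 0001000001
step 7: 1010100010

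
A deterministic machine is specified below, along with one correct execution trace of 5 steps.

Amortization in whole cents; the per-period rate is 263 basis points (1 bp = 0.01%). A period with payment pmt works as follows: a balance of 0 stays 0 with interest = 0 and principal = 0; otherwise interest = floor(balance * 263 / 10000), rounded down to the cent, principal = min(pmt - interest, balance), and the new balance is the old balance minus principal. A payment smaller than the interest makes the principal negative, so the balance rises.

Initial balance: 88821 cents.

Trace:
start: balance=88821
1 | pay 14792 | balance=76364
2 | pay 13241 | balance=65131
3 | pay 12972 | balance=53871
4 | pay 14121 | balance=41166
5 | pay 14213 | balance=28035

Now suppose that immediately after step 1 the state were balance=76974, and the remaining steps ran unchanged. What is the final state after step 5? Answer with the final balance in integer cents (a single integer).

28713

state after step 1 := balance=76974
2 | pay 13241 | balance=65757
3 | pay 12972 | balance=54514
4 | pay 14121 | balance=41826
5 | pay 14213 | balance=28713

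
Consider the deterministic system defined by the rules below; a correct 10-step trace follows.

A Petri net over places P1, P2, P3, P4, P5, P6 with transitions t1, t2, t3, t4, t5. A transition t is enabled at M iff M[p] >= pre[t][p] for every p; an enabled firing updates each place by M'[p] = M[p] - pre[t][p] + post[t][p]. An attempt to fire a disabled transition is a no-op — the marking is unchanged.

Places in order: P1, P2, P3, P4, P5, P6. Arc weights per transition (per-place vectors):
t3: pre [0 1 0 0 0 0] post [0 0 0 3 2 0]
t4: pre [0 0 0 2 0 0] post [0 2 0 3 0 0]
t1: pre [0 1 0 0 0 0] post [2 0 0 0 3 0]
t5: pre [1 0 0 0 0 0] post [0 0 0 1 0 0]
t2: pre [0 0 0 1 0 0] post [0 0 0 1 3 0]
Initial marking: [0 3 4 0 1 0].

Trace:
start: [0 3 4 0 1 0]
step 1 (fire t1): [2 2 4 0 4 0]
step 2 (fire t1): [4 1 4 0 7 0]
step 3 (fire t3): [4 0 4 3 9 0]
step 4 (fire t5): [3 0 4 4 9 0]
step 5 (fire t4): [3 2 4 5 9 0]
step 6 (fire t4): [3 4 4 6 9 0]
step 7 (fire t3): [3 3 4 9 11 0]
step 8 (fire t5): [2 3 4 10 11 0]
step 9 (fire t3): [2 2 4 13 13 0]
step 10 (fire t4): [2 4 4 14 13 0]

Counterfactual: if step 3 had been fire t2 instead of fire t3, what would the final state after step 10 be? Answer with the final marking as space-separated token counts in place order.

2 2 4 6 9 0

(re-executing from step 3 with the substitution; state before step 3: [4 1 4 0 7 0])
step 3 (fire t2): [4 1 4 0 7 0]
step 4 (fire t5): [3 1 4 1 7 0]
step 5 (fire t4): [3 1 4 1 7 0]
step 6 (fire t4): [3 1 4 1 7 0]
step 7 (fire t3): [3 0 4 4 9 0]
step 8 (fire t5): [2 0 4 5 9 0]
step 9 (fire t3): [2 0 4 5 9 0]
step 10 (fire t4): [2 2 4 6 9 0]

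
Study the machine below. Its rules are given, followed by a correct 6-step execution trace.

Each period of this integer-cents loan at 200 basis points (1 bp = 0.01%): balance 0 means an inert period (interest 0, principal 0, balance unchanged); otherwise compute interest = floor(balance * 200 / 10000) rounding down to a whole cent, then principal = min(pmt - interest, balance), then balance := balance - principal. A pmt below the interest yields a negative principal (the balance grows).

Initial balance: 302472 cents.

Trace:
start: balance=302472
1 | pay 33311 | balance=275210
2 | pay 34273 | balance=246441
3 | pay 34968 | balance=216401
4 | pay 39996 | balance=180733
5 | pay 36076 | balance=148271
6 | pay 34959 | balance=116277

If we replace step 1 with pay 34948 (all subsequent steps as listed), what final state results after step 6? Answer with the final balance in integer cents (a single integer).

(re-executing from step 1 with the substitution; state before step 1: balance=302472)
1 | pay 34948 | balance=273573
2 | pay 34273 | balance=244771
3 | pay 34968 | balance=214698
4 | pay 39996 | balance=178995
5 | pay 36076 | balance=146498
6 | pay 34959 | balance=114468

114468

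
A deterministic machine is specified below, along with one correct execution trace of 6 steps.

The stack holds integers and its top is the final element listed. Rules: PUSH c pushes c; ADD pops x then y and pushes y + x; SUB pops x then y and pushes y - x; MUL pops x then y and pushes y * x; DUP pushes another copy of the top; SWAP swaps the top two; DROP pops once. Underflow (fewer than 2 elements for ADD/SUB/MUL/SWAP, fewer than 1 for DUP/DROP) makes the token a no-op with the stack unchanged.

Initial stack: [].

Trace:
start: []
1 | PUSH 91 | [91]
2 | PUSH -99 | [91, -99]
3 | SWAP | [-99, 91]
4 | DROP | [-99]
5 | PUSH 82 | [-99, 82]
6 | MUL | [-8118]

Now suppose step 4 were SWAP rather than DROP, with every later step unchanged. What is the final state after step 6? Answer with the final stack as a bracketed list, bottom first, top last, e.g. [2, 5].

[91, -8118]

(re-executing from step 4 with the substitution; state before step 4: [-99, 91])
4 | SWAP | [91, -99]
5 | PUSH 82 | [91, -99, 82]
6 | MUL | [91, -8118]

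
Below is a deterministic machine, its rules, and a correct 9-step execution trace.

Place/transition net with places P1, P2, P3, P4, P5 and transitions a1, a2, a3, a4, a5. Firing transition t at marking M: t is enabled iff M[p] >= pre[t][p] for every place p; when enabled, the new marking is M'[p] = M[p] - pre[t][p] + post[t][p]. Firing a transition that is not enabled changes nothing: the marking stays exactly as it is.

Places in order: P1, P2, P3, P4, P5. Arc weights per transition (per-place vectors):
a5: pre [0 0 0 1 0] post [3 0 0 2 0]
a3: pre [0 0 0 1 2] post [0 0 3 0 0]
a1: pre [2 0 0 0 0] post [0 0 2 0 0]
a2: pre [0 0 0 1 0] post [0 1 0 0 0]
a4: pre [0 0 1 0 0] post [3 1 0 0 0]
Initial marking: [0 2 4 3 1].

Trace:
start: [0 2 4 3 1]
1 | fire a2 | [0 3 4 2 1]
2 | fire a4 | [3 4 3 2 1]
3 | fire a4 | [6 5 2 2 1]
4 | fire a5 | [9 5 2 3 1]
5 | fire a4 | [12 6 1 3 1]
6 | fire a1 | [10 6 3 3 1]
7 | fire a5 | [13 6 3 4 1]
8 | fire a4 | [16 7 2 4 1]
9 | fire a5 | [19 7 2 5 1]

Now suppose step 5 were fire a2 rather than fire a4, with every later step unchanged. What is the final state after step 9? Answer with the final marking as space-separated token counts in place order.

(re-executing from step 5 with the substitution; state before step 5: [9 5 2 3 1])
5 | fire a2 | [9 6 2 2 1]
6 | fire a1 | [7 6 4 2 1]
7 | fire a5 | [10 6 4 3 1]
8 | fire a4 | [13 7 3 3 1]
9 | fire a5 | [16 7 3 4 1]

16 7 3 4 1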